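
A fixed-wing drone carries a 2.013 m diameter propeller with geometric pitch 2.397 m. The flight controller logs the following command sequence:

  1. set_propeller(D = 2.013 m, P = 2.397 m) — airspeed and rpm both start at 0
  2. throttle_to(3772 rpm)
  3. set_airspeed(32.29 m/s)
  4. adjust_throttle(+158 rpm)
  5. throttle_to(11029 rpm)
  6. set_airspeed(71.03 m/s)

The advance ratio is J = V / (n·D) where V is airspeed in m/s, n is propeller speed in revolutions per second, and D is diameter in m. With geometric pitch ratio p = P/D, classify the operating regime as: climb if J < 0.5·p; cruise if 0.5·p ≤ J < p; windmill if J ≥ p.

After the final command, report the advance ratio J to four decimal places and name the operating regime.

J = 0.1920, regime = climb

set_propeller: D = 2.013 m, P = 2.397 m (p = P/D = 1.190760); state ← (V=0, rpm=0)
throttle_to(3772): rpm ← 3772
set_airspeed(32.29): V ← 32.29 m/s
adjust_throttle(+158): rpm ← 3772 +158 = 3930
throttle_to(11029): rpm ← 11029
set_airspeed(71.03): V ← 71.03 m/s
final state: V = 71.03 m/s, rpm = 11029 → n = rpm/60 = 183.816667 rev/s
J = V / (n·D) = 71.03 / (183.816667 × 2.013) = 0.191961
regime bands: climb J<0.5954 | cruise [0.5954, 1.1908) | windmill J≥1.1908
J = 0.1920 → climb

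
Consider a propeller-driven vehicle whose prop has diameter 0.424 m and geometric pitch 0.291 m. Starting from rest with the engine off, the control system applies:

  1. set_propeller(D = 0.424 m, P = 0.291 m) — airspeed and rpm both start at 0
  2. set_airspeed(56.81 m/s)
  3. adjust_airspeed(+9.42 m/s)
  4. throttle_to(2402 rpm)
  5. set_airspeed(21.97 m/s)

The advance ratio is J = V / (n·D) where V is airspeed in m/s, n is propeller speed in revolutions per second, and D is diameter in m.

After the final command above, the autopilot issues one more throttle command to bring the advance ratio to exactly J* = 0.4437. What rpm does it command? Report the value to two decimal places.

rpm = 7006.90

set_propeller: D = 0.424 m, P = 0.291 m (p = P/D = 0.686321); state ← (V=0, rpm=0)
set_airspeed(56.81): V ← 56.81 m/s
adjust_airspeed(+9.42): V ← 56.81 +9.42 = 66.23 m/s
throttle_to(2402): rpm ← 2402
set_airspeed(21.97): V ← 21.97 m/s
final state: V = 21.97 m/s, rpm = 2402 → n = rpm/60 = 40.033333 rev/s
target J* = 0.4437; solve J* = V/(n·D) for n: n = V/(J*·D) = 21.97/(0.4437 × 0.424) = 116.781694 rev/s
rpm = 60·n = 7006.901655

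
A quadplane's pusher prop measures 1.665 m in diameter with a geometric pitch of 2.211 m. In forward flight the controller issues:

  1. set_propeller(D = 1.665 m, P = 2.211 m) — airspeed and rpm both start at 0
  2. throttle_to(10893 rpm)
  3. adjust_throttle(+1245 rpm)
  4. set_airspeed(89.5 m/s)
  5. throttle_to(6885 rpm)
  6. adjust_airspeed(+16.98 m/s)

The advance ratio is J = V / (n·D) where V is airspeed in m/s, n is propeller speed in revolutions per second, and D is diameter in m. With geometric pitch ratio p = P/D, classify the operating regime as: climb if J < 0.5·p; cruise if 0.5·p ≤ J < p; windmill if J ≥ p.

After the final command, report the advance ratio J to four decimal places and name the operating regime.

J = 0.5573, regime = climb

set_propeller: D = 1.665 m, P = 2.211 m (p = P/D = 1.327928); state ← (V=0, rpm=0)
throttle_to(10893): rpm ← 10893
adjust_throttle(+1245): rpm ← 10893 +1245 = 12138
set_airspeed(89.5): V ← 89.5 m/s
throttle_to(6885): rpm ← 6885
adjust_airspeed(+16.98): V ← 89.5 +16.98 = 106.48 m/s
final state: V = 106.48 m/s, rpm = 6885 → n = rpm/60 = 114.750000 rev/s
J = V / (n·D) = 106.48 / (114.750000 × 1.665) = 0.557315
regime bands: climb J<0.6640 | cruise [0.6640, 1.3279) | windmill J≥1.3279
J = 0.5573 → climb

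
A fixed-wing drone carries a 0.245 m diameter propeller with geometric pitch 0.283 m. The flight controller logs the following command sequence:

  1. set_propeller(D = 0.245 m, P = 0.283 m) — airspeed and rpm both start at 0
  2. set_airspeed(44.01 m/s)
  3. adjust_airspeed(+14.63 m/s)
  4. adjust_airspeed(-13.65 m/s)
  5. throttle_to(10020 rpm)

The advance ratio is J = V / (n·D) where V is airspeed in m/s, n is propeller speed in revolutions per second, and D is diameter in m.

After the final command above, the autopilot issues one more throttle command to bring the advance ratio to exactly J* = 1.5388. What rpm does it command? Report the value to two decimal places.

rpm = 7160.10

set_propeller: D = 0.245 m, P = 0.283 m (p = P/D = 1.155102); state ← (V=0, rpm=0)
set_airspeed(44.01): V ← 44.01 m/s
adjust_airspeed(+14.63): V ← 44.01 +14.63 = 58.64 m/s
adjust_airspeed(-13.65): V ← 58.64 -13.65 = 44.99 m/s
throttle_to(10020): rpm ← 10020
final state: V = 44.99 m/s, rpm = 10020 → n = rpm/60 = 167.000000 rev/s
target J* = 1.5388; solve J* = V/(n·D) for n: n = V/(J*·D) = 44.99/(1.5388 × 0.245) = 119.334971 rev/s
rpm = 60·n = 7160.098248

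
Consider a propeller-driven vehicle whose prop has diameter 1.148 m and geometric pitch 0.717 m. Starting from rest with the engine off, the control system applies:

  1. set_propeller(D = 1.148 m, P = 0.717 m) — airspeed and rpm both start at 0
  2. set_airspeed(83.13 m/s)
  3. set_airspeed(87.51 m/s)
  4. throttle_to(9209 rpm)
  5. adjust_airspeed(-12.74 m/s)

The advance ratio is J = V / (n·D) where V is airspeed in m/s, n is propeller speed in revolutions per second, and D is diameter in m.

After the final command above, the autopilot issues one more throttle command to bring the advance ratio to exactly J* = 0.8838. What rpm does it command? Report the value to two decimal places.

rpm = 4421.63

set_propeller: D = 1.148 m, P = 0.717 m (p = P/D = 0.624564); state ← (V=0, rpm=0)
set_airspeed(83.13): V ← 83.13 m/s
set_airspeed(87.51): V ← 87.51 m/s
throttle_to(9209): rpm ← 9209
adjust_airspeed(-12.74): V ← 87.51 -12.74 = 74.77 m/s
final state: V = 74.77 m/s, rpm = 9209 → n = rpm/60 = 153.483333 rev/s
target J* = 0.8838; solve J* = V/(n·D) for n: n = V/(J*·D) = 74.77/(0.8838 × 1.148) = 73.693892 rev/s
rpm = 60·n = 4421.633538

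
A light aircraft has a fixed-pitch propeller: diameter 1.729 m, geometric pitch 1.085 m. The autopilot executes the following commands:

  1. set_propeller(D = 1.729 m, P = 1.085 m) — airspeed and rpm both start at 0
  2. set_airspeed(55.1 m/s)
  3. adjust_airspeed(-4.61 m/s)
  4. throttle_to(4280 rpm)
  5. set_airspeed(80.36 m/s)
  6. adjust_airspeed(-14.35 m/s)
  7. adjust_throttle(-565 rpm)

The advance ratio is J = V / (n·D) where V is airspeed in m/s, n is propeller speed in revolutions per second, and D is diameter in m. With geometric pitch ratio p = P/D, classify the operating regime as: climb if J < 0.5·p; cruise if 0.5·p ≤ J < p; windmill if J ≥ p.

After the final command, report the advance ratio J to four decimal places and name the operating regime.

set_propeller: D = 1.729 m, P = 1.085 m (p = P/D = 0.627530); state ← (V=0, rpm=0)
set_airspeed(55.1): V ← 55.1 m/s
adjust_airspeed(-4.61): V ← 55.1 -4.61 = 50.49 m/s
throttle_to(4280): rpm ← 4280
set_airspeed(80.36): V ← 80.36 m/s
adjust_airspeed(-14.35): V ← 80.36 -14.35 = 66.01 m/s
adjust_throttle(-565): rpm ← 4280 -565 = 3715
final state: V = 66.01 m/s, rpm = 3715 → n = rpm/60 = 61.916667 rev/s
J = V / (n·D) = 66.01 / (61.916667 × 1.729) = 0.616605
regime bands: climb J<0.3138 | cruise [0.3138, 0.6275) | windmill J≥0.6275
J = 0.6166 → cruise

J = 0.6166, regime = cruise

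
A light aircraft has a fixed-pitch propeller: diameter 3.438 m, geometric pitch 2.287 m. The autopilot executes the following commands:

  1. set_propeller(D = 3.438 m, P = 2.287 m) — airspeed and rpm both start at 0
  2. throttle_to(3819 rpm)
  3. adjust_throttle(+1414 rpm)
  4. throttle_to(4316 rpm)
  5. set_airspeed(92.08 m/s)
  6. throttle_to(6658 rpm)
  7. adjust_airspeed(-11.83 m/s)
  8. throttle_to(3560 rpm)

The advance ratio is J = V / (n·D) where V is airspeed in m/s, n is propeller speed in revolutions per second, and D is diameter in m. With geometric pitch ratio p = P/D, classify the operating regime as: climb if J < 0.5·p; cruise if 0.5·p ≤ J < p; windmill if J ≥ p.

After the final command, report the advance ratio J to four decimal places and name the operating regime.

set_propeller: D = 3.438 m, P = 2.287 m (p = P/D = 0.665212); state ← (V=0, rpm=0)
throttle_to(3819): rpm ← 3819
adjust_throttle(+1414): rpm ← 3819 +1414 = 5233
throttle_to(4316): rpm ← 4316
set_airspeed(92.08): V ← 92.08 m/s
throttle_to(6658): rpm ← 6658
adjust_airspeed(-11.83): V ← 92.08 -11.83 = 80.25 m/s
throttle_to(3560): rpm ← 3560
final state: V = 80.25 m/s, rpm = 3560 → n = rpm/60 = 59.333333 rev/s
J = V / (n·D) = 80.25 / (59.333333 × 3.438) = 0.393405
regime bands: climb J<0.3326 | cruise [0.3326, 0.6652) | windmill J≥0.6652
J = 0.3934 → cruise

J = 0.3934, regime = cruise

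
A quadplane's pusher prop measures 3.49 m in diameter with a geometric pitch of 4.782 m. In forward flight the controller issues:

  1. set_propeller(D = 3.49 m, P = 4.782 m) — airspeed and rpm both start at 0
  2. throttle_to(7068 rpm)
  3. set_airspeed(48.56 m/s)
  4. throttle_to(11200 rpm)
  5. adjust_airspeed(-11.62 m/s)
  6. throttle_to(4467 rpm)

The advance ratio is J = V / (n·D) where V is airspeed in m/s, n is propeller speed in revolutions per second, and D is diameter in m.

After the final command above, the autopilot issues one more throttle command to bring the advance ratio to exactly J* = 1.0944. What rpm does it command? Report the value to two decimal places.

rpm = 580.29

set_propeller: D = 3.49 m, P = 4.782 m (p = P/D = 1.370201); state ← (V=0, rpm=0)
throttle_to(7068): rpm ← 7068
set_airspeed(48.56): V ← 48.56 m/s
throttle_to(11200): rpm ← 11200
adjust_airspeed(-11.62): V ← 48.56 -11.62 = 36.94 m/s
throttle_to(4467): rpm ← 4467
final state: V = 36.94 m/s, rpm = 4467 → n = rpm/60 = 74.450000 rev/s
target J* = 1.0944; solve J* = V/(n·D) for n: n = V/(J*·D) = 36.94/(1.0944 × 3.49) = 9.671534 rev/s
rpm = 60·n = 580.292063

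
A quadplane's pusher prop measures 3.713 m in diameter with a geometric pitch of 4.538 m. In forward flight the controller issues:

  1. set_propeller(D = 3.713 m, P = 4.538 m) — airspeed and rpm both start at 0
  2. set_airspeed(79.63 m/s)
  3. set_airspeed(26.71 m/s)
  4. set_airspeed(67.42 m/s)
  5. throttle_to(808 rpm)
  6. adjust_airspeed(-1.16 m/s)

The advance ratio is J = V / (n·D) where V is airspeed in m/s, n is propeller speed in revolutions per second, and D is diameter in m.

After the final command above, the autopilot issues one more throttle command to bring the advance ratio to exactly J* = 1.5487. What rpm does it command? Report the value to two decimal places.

rpm = 691.37

set_propeller: D = 3.713 m, P = 4.538 m (p = P/D = 1.222192); state ← (V=0, rpm=0)
set_airspeed(79.63): V ← 79.63 m/s
set_airspeed(26.71): V ← 26.71 m/s
set_airspeed(67.42): V ← 67.42 m/s
throttle_to(808): rpm ← 808
adjust_airspeed(-1.16): V ← 67.42 -1.16 = 66.26 m/s
final state: V = 66.26 m/s, rpm = 808 → n = rpm/60 = 13.466667 rev/s
target J* = 1.5487; solve J* = V/(n·D) for n: n = V/(J*·D) = 66.26/(1.5487 × 3.713) = 11.522831 rev/s
rpm = 60·n = 691.369847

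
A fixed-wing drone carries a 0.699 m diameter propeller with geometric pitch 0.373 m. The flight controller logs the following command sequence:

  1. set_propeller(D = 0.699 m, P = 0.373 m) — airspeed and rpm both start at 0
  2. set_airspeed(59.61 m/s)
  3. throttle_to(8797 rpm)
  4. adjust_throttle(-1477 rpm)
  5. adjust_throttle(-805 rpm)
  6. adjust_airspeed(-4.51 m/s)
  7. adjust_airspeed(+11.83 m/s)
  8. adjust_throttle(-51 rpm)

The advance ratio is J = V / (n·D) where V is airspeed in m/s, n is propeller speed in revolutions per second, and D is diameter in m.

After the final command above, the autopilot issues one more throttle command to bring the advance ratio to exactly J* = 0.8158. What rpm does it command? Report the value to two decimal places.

rpm = 7042.25

set_propeller: D = 0.699 m, P = 0.373 m (p = P/D = 0.533619); state ← (V=0, rpm=0)
set_airspeed(59.61): V ← 59.61 m/s
throttle_to(8797): rpm ← 8797
adjust_throttle(-1477): rpm ← 8797 -1477 = 7320
adjust_throttle(-805): rpm ← 7320 -805 = 6515
adjust_airspeed(-4.51): V ← 59.61 -4.51 = 55.1 m/s
adjust_airspeed(+11.83): V ← 55.1 +11.83 = 66.93 m/s
adjust_throttle(-51): rpm ← 6515 -51 = 6464
final state: V = 66.93 m/s, rpm = 6464 → n = rpm/60 = 107.733333 rev/s
target J* = 0.8158; solve J* = V/(n·D) for n: n = V/(J*·D) = 66.93/(0.8158 × 0.699) = 117.370769 rev/s
rpm = 60·n = 7042.246111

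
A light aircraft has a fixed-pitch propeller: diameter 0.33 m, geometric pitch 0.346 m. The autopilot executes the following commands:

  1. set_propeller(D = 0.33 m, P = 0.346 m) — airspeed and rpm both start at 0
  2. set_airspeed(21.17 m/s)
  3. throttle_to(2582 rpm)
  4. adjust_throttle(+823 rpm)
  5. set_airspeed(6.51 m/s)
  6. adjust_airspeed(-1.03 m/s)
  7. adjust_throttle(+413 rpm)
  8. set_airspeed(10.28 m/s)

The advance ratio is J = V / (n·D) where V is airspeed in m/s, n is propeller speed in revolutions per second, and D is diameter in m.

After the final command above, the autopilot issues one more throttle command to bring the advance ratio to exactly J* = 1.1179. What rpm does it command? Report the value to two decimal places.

set_propeller: D = 0.33 m, P = 0.346 m (p = P/D = 1.048485); state ← (V=0, rpm=0)
set_airspeed(21.17): V ← 21.17 m/s
throttle_to(2582): rpm ← 2582
adjust_throttle(+823): rpm ← 2582 +823 = 3405
set_airspeed(6.51): V ← 6.51 m/s
adjust_airspeed(-1.03): V ← 6.51 -1.03 = 5.48 m/s
adjust_throttle(+413): rpm ← 3405 +413 = 3818
set_airspeed(10.28): V ← 10.28 m/s
final state: V = 10.28 m/s, rpm = 3818 → n = rpm/60 = 63.633333 rev/s
target J* = 1.1179; solve J* = V/(n·D) for n: n = V/(J*·D) = 10.28/(1.1179 × 0.33) = 27.866102 rev/s
rpm = 60·n = 1671.966105

rpm = 1671.97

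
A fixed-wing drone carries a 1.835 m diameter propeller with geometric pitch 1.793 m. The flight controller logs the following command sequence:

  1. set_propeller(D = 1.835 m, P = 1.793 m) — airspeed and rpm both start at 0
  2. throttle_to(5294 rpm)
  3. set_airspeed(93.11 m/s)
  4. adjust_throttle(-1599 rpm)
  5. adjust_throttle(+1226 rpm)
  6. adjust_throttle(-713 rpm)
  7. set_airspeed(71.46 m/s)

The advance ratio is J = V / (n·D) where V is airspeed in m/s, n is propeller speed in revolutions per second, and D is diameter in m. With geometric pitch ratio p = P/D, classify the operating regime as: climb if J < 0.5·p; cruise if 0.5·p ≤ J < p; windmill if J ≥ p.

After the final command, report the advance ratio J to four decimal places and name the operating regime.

set_propeller: D = 1.835 m, P = 1.793 m (p = P/D = 0.977112); state ← (V=0, rpm=0)
throttle_to(5294): rpm ← 5294
set_airspeed(93.11): V ← 93.11 m/s
adjust_throttle(-1599): rpm ← 5294 -1599 = 3695
adjust_throttle(+1226): rpm ← 3695 +1226 = 4921
adjust_throttle(-713): rpm ← 4921 -713 = 4208
set_airspeed(71.46): V ← 71.46 m/s
final state: V = 71.46 m/s, rpm = 4208 → n = rpm/60 = 70.133333 rev/s
J = V / (n·D) = 71.46 / (70.133333 × 1.835) = 0.555268
regime bands: climb J<0.4886 | cruise [0.4886, 0.9771) | windmill J≥0.9771
J = 0.5553 → cruise

J = 0.5553, regime = cruise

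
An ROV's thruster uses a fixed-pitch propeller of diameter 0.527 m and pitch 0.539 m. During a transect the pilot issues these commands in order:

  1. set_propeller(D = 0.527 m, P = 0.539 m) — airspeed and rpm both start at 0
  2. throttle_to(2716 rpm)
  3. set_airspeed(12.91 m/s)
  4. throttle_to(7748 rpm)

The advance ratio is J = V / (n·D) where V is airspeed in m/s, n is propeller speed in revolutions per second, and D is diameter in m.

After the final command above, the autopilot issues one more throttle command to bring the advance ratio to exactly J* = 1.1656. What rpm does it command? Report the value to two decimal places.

rpm = 1261.01

set_propeller: D = 0.527 m, P = 0.539 m (p = P/D = 1.022770); state ← (V=0, rpm=0)
throttle_to(2716): rpm ← 2716
set_airspeed(12.91): V ← 12.91 m/s
throttle_to(7748): rpm ← 7748
final state: V = 12.91 m/s, rpm = 7748 → n = rpm/60 = 129.133333 rev/s
target J* = 1.1656; solve J* = V/(n·D) for n: n = V/(J*·D) = 12.91/(1.1656 × 0.527) = 21.016776 rev/s
rpm = 60·n = 1261.006539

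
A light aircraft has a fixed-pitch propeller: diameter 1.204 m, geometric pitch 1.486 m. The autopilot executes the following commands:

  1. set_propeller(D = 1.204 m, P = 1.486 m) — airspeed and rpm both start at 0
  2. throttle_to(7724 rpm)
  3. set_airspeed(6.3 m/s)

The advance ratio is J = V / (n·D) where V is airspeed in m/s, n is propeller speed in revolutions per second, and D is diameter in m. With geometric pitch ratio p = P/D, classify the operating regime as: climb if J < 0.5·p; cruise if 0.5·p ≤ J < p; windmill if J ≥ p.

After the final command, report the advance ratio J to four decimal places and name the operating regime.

set_propeller: D = 1.204 m, P = 1.486 m (p = P/D = 1.234219); state ← (V=0, rpm=0)
throttle_to(7724): rpm ← 7724
set_airspeed(6.3): V ← 6.3 m/s
final state: V = 6.3 m/s, rpm = 7724 → n = rpm/60 = 128.733333 rev/s
J = V / (n·D) = 6.3 / (128.733333 × 1.204) = 0.040646
regime bands: climb J<0.6171 | cruise [0.6171, 1.2342) | windmill J≥1.2342
J = 0.0406 → climb

J = 0.0406, regime = climb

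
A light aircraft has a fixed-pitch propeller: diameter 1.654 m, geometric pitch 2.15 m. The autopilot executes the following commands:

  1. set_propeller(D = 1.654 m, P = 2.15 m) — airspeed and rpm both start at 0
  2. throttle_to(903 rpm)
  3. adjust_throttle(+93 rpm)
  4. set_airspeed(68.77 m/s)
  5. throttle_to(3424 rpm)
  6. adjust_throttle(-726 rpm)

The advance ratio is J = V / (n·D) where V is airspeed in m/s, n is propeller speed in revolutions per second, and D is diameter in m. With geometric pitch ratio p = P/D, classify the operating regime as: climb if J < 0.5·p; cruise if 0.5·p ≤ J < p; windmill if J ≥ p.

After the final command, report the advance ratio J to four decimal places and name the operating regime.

set_propeller: D = 1.654 m, P = 2.15 m (p = P/D = 1.299879); state ← (V=0, rpm=0)
throttle_to(903): rpm ← 903
adjust_throttle(+93): rpm ← 903 +93 = 996
set_airspeed(68.77): V ← 68.77 m/s
throttle_to(3424): rpm ← 3424
adjust_throttle(-726): rpm ← 3424 -726 = 2698
final state: V = 68.77 m/s, rpm = 2698 → n = rpm/60 = 44.966667 rev/s
J = V / (n·D) = 68.77 / (44.966667 × 1.654) = 0.924640
regime bands: climb J<0.6499 | cruise [0.6499, 1.2999) | windmill J≥1.2999
J = 0.9246 → cruise

J = 0.9246, regime = cruise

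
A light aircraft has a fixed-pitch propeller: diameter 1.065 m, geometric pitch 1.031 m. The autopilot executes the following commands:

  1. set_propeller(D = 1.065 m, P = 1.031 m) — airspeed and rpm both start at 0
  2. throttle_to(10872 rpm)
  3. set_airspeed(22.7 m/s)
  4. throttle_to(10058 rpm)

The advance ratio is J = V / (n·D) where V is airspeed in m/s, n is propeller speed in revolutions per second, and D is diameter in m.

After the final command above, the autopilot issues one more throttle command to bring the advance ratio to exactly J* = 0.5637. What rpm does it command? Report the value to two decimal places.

rpm = 2268.71

set_propeller: D = 1.065 m, P = 1.031 m (p = P/D = 0.968075); state ← (V=0, rpm=0)
throttle_to(10872): rpm ← 10872
set_airspeed(22.7): V ← 22.7 m/s
throttle_to(10058): rpm ← 10058
final state: V = 22.7 m/s, rpm = 10058 → n = rpm/60 = 167.633333 rev/s
target J* = 0.5637; solve J* = V/(n·D) for n: n = V/(J*·D) = 22.7/(0.5637 × 1.065) = 37.811875 rev/s
rpm = 60·n = 2268.712506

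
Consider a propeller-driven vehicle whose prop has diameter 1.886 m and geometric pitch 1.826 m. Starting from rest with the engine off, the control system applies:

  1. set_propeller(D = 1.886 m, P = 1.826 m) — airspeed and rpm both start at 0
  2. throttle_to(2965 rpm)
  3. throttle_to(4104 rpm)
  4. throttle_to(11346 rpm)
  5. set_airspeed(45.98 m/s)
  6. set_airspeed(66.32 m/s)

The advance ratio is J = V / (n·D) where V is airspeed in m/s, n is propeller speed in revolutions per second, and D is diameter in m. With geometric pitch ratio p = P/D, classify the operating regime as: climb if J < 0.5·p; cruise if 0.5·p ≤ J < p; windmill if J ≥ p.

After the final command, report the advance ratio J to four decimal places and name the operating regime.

J = 0.1860, regime = climb

set_propeller: D = 1.886 m, P = 1.826 m (p = P/D = 0.968187); state ← (V=0, rpm=0)
throttle_to(2965): rpm ← 2965
throttle_to(4104): rpm ← 4104
throttle_to(11346): rpm ← 11346
set_airspeed(45.98): V ← 45.98 m/s
set_airspeed(66.32): V ← 66.32 m/s
final state: V = 66.32 m/s, rpm = 11346 → n = rpm/60 = 189.100000 rev/s
J = V / (n·D) = 66.32 / (189.100000 × 1.886) = 0.185956
regime bands: climb J<0.4841 | cruise [0.4841, 0.9682) | windmill J≥0.9682
J = 0.1860 → climb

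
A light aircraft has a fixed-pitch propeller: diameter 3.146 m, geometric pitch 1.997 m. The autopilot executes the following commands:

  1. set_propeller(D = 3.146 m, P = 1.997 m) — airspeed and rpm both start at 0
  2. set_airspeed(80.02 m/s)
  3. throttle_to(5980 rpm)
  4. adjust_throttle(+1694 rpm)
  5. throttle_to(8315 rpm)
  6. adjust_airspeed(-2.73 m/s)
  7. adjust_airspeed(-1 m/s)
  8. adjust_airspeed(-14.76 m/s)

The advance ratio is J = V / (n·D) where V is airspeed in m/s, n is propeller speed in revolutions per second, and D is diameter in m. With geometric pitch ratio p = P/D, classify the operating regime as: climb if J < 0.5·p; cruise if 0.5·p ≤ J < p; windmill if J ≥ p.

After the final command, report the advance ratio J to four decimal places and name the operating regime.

set_propeller: D = 3.146 m, P = 1.997 m (p = P/D = 0.634774); state ← (V=0, rpm=0)
set_airspeed(80.02): V ← 80.02 m/s
throttle_to(5980): rpm ← 5980
adjust_throttle(+1694): rpm ← 5980 +1694 = 7674
throttle_to(8315): rpm ← 8315
adjust_airspeed(-2.73): V ← 80.02 -2.73 = 77.29 m/s
adjust_airspeed(-1): V ← 77.29 -1 = 76.29 m/s
adjust_airspeed(-14.76): V ← 76.29 -14.76 = 61.53 m/s
final state: V = 61.53 m/s, rpm = 8315 → n = rpm/60 = 138.583333 rev/s
J = V / (n·D) = 61.53 / (138.583333 × 3.146) = 0.141129
regime bands: climb J<0.3174 | cruise [0.3174, 0.6348) | windmill J≥0.6348
J = 0.1411 → climb

J = 0.1411, regime = climb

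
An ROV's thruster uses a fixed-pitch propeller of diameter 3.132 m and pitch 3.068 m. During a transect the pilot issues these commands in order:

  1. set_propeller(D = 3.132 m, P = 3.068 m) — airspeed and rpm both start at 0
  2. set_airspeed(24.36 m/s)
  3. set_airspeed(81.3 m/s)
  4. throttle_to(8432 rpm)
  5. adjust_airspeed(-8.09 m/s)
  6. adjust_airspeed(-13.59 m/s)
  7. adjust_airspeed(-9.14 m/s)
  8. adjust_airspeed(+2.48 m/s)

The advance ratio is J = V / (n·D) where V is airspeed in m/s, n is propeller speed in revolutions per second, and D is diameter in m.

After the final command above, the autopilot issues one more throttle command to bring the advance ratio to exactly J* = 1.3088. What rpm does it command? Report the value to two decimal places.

rpm = 775.18

set_propeller: D = 3.132 m, P = 3.068 m (p = P/D = 0.979566); state ← (V=0, rpm=0)
set_airspeed(24.36): V ← 24.36 m/s
set_airspeed(81.3): V ← 81.3 m/s
throttle_to(8432): rpm ← 8432
adjust_airspeed(-8.09): V ← 81.3 -8.09 = 73.21 m/s
adjust_airspeed(-13.59): V ← 73.21 -13.59 = 59.62 m/s
adjust_airspeed(-9.14): V ← 59.62 -9.14 = 50.48 m/s
adjust_airspeed(+2.48): V ← 50.48 +2.48 = 52.96 m/s
final state: V = 52.96 m/s, rpm = 8432 → n = rpm/60 = 140.533333 rev/s
target J* = 1.3088; solve J* = V/(n·D) for n: n = V/(J*·D) = 52.96/(1.3088 × 3.132) = 12.919715 rev/s
rpm = 60·n = 775.182906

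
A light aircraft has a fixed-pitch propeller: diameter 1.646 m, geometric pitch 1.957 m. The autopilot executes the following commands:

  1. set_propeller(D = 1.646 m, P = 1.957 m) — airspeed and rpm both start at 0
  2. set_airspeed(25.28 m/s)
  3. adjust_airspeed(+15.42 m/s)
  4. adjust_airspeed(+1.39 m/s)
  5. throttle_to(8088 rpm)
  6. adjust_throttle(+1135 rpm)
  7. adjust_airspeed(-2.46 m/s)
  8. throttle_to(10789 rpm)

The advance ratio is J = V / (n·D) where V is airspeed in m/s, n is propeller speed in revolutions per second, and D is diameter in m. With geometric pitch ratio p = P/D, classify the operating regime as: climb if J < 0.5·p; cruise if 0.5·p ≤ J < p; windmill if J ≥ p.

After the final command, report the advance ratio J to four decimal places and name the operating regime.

J = 0.1339, regime = climb

set_propeller: D = 1.646 m, P = 1.957 m (p = P/D = 1.188943); state ← (V=0, rpm=0)
set_airspeed(25.28): V ← 25.28 m/s
adjust_airspeed(+15.42): V ← 25.28 +15.42 = 40.7 m/s
adjust_airspeed(+1.39): V ← 40.7 +1.39 = 42.09 m/s
throttle_to(8088): rpm ← 8088
adjust_throttle(+1135): rpm ← 8088 +1135 = 9223
adjust_airspeed(-2.46): V ← 42.09 -2.46 = 39.63 m/s
throttle_to(10789): rpm ← 10789
final state: V = 39.63 m/s, rpm = 10789 → n = rpm/60 = 179.816667 rev/s
J = V / (n·D) = 39.63 / (179.816667 × 1.646) = 0.133895
regime bands: climb J<0.5945 | cruise [0.5945, 1.1889) | windmill J≥1.1889
J = 0.1339 → climb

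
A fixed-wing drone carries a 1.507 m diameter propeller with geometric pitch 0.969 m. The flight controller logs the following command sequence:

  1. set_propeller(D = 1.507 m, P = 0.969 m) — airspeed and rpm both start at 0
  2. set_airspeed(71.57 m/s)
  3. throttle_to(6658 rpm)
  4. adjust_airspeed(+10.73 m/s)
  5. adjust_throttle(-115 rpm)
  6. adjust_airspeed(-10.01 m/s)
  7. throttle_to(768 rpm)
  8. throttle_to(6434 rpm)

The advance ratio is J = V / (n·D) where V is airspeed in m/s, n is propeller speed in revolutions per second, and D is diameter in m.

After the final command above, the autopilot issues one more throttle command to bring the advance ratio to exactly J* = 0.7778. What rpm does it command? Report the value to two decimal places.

rpm = 3700.40

set_propeller: D = 1.507 m, P = 0.969 m (p = P/D = 0.642999); state ← (V=0, rpm=0)
set_airspeed(71.57): V ← 71.57 m/s
throttle_to(6658): rpm ← 6658
adjust_airspeed(+10.73): V ← 71.57 +10.73 = 82.3 m/s
adjust_throttle(-115): rpm ← 6658 -115 = 6543
adjust_airspeed(-10.01): V ← 82.3 -10.01 = 72.29 m/s
throttle_to(768): rpm ← 768
throttle_to(6434): rpm ← 6434
final state: V = 72.29 m/s, rpm = 6434 → n = rpm/60 = 107.233333 rev/s
target J* = 0.7778; solve J* = V/(n·D) for n: n = V/(J*·D) = 72.29/(0.7778 × 1.507) = 61.673278 rev/s
rpm = 60·n = 3700.396692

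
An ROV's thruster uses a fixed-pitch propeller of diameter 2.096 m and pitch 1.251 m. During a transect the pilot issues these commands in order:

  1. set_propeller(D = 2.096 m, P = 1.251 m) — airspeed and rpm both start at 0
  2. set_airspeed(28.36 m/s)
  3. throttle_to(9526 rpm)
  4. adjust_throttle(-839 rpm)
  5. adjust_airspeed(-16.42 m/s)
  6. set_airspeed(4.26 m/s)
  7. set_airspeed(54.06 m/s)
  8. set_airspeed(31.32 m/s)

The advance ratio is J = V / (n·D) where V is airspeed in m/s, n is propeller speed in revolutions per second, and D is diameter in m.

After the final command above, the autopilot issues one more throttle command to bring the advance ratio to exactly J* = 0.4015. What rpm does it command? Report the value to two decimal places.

rpm = 2233.04

set_propeller: D = 2.096 m, P = 1.251 m (p = P/D = 0.596851); state ← (V=0, rpm=0)
set_airspeed(28.36): V ← 28.36 m/s
throttle_to(9526): rpm ← 9526
adjust_throttle(-839): rpm ← 9526 -839 = 8687
adjust_airspeed(-16.42): V ← 28.36 -16.42 = 11.94 m/s
set_airspeed(4.26): V ← 4.26 m/s
set_airspeed(54.06): V ← 54.06 m/s
set_airspeed(31.32): V ← 31.32 m/s
final state: V = 31.32 m/s, rpm = 8687 → n = rpm/60 = 144.783333 rev/s
target J* = 0.4015; solve J* = V/(n·D) for n: n = V/(J*·D) = 31.32/(0.4015 × 2.096) = 37.217305 rev/s
rpm = 60·n = 2233.038320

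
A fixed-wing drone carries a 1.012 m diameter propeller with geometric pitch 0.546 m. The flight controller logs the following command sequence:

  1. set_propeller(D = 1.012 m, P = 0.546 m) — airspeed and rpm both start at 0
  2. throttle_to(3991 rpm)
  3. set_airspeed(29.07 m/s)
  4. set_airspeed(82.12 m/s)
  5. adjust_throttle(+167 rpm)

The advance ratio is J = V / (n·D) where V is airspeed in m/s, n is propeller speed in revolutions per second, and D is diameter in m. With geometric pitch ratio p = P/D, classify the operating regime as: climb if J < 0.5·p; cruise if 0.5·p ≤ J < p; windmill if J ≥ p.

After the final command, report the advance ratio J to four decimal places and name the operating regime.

J = 1.1709, regime = windmill

set_propeller: D = 1.012 m, P = 0.546 m (p = P/D = 0.539526); state ← (V=0, rpm=0)
throttle_to(3991): rpm ← 3991
set_airspeed(29.07): V ← 29.07 m/s
set_airspeed(82.12): V ← 82.12 m/s
adjust_throttle(+167): rpm ← 3991 +167 = 4158
final state: V = 82.12 m/s, rpm = 4158 → n = rpm/60 = 69.300000 rev/s
J = V / (n·D) = 82.12 / (69.300000 × 1.012) = 1.170941
regime bands: climb J<0.2698 | cruise [0.2698, 0.5395) | windmill J≥0.5395
J = 1.1709 → windmill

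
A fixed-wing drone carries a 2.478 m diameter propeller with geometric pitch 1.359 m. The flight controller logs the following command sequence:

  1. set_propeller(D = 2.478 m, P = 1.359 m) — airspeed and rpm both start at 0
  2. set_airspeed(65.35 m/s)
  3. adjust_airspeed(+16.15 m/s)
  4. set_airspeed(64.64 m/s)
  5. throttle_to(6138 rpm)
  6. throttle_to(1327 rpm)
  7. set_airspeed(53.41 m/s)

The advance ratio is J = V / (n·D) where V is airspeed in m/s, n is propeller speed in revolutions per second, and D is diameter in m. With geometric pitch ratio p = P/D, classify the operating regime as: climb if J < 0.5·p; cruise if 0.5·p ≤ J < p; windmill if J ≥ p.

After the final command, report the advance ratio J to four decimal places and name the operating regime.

J = 0.9745, regime = windmill

set_propeller: D = 2.478 m, P = 1.359 m (p = P/D = 0.548426); state ← (V=0, rpm=0)
set_airspeed(65.35): V ← 65.35 m/s
adjust_airspeed(+16.15): V ← 65.35 +16.15 = 81.5 m/s
set_airspeed(64.64): V ← 64.64 m/s
throttle_to(6138): rpm ← 6138
throttle_to(1327): rpm ← 1327
set_airspeed(53.41): V ← 53.41 m/s
final state: V = 53.41 m/s, rpm = 1327 → n = rpm/60 = 22.116667 rev/s
J = V / (n·D) = 53.41 / (22.116667 × 2.478) = 0.974544
regime bands: climb J<0.2742 | cruise [0.2742, 0.5484) | windmill J≥0.5484
J = 0.9745 → windmill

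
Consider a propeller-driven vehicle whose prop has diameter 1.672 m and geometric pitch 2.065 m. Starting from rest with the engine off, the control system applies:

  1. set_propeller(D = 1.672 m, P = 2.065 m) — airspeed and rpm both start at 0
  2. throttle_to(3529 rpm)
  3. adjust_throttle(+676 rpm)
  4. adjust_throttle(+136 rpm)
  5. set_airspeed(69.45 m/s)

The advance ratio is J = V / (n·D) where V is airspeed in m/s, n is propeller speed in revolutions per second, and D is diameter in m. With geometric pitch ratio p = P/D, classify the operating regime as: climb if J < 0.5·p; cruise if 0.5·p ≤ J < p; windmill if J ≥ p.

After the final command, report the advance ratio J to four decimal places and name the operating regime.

J = 0.5741, regime = climb

set_propeller: D = 1.672 m, P = 2.065 m (p = P/D = 1.235048); state ← (V=0, rpm=0)
throttle_to(3529): rpm ← 3529
adjust_throttle(+676): rpm ← 3529 +676 = 4205
adjust_throttle(+136): rpm ← 4205 +136 = 4341
set_airspeed(69.45): V ← 69.45 m/s
final state: V = 69.45 m/s, rpm = 4341 → n = rpm/60 = 72.350000 rev/s
J = V / (n·D) = 69.45 / (72.350000 × 1.672) = 0.574113
regime bands: climb J<0.6175 | cruise [0.6175, 1.2350) | windmill J≥1.2350
J = 0.5741 → climb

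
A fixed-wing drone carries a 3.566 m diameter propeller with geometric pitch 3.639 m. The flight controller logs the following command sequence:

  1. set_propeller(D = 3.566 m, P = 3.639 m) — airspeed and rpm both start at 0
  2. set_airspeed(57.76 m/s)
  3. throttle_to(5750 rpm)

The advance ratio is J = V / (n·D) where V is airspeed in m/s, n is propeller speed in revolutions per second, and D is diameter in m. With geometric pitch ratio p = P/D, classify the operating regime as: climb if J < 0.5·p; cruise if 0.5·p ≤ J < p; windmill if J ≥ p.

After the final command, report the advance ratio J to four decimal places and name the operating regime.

set_propeller: D = 3.566 m, P = 3.639 m (p = P/D = 1.020471); state ← (V=0, rpm=0)
set_airspeed(57.76): V ← 57.76 m/s
throttle_to(5750): rpm ← 5750
final state: V = 57.76 m/s, rpm = 5750 → n = rpm/60 = 95.833333 rev/s
J = V / (n·D) = 57.76 / (95.833333 × 3.566) = 0.169017
regime bands: climb J<0.5102 | cruise [0.5102, 1.0205) | windmill J≥1.0205
J = 0.1690 → climb

J = 0.1690, regime = climb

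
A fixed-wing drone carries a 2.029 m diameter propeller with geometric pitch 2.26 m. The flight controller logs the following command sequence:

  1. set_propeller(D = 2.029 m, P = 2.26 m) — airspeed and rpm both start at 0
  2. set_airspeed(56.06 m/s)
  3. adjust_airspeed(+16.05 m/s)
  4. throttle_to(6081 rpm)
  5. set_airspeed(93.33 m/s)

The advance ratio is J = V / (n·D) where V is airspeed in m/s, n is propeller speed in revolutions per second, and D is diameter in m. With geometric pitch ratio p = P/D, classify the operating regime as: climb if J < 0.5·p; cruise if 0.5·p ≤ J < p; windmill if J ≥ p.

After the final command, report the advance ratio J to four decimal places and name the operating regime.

J = 0.4539, regime = climb

set_propeller: D = 2.029 m, P = 2.26 m (p = P/D = 1.113849); state ← (V=0, rpm=0)
set_airspeed(56.06): V ← 56.06 m/s
adjust_airspeed(+16.05): V ← 56.06 +16.05 = 72.11 m/s
throttle_to(6081): rpm ← 6081
set_airspeed(93.33): V ← 93.33 m/s
final state: V = 93.33 m/s, rpm = 6081 → n = rpm/60 = 101.350000 rev/s
J = V / (n·D) = 93.33 / (101.350000 × 2.029) = 0.453853
regime bands: climb J<0.5569 | cruise [0.5569, 1.1138) | windmill J≥1.1138
J = 0.4539 → climb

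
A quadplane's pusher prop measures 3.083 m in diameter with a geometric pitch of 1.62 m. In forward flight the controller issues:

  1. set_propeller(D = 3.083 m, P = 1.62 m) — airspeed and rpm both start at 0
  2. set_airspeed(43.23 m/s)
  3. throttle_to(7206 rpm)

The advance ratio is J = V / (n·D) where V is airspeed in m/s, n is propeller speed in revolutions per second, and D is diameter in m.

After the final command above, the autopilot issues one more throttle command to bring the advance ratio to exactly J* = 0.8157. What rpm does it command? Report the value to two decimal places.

set_propeller: D = 3.083 m, P = 1.62 m (p = P/D = 0.525462); state ← (V=0, rpm=0)
set_airspeed(43.23): V ← 43.23 m/s
throttle_to(7206): rpm ← 7206
final state: V = 43.23 m/s, rpm = 7206 → n = rpm/60 = 120.100000 rev/s
target J* = 0.8157; solve J* = V/(n·D) for n: n = V/(J*·D) = 43.23/(0.8157 × 3.083) = 17.190213 rev/s
rpm = 60·n = 1031.412758

rpm = 1031.41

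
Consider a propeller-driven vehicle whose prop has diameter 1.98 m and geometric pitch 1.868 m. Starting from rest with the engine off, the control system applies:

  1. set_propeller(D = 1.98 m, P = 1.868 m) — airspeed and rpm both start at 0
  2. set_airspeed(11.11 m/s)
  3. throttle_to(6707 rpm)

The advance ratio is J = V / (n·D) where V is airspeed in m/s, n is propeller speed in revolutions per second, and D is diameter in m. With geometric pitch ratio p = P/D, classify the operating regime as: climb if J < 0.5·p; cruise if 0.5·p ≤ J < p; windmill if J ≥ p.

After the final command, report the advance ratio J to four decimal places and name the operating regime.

J = 0.0502, regime = climb

set_propeller: D = 1.98 m, P = 1.868 m (p = P/D = 0.943434); state ← (V=0, rpm=0)
set_airspeed(11.11): V ← 11.11 m/s
throttle_to(6707): rpm ← 6707
final state: V = 11.11 m/s, rpm = 6707 → n = rpm/60 = 111.783333 rev/s
J = V / (n·D) = 11.11 / (111.783333 × 1.98) = 0.050196
regime bands: climb J<0.4717 | cruise [0.4717, 0.9434) | windmill J≥0.9434
J = 0.0502 → climb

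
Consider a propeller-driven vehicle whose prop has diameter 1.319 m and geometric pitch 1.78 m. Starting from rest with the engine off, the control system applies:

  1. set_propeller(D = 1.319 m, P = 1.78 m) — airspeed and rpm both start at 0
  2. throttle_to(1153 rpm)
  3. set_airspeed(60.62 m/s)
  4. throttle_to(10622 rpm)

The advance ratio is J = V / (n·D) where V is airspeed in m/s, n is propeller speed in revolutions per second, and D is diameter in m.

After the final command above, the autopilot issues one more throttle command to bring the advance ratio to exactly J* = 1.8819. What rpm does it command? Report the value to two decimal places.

rpm = 1465.30

set_propeller: D = 1.319 m, P = 1.78 m (p = P/D = 1.349507); state ← (V=0, rpm=0)
throttle_to(1153): rpm ← 1153
set_airspeed(60.62): V ← 60.62 m/s
throttle_to(10622): rpm ← 10622
final state: V = 60.62 m/s, rpm = 10622 → n = rpm/60 = 177.033333 rev/s
target J* = 1.8819; solve J* = V/(n·D) for n: n = V/(J*·D) = 60.62/(1.8819 × 1.319) = 24.421627 rev/s
rpm = 60·n = 1465.297621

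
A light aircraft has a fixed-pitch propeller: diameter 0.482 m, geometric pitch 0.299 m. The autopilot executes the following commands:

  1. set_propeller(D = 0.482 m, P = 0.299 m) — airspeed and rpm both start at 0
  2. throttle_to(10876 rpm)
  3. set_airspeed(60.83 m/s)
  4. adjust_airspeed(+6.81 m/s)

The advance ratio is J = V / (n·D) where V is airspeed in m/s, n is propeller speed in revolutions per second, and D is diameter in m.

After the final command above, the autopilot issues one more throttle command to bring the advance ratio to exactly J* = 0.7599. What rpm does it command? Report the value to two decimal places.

rpm = 11080.30

set_propeller: D = 0.482 m, P = 0.299 m (p = P/D = 0.620332); state ← (V=0, rpm=0)
throttle_to(10876): rpm ← 10876
set_airspeed(60.83): V ← 60.83 m/s
adjust_airspeed(+6.81): V ← 60.83 +6.81 = 67.64 m/s
final state: V = 67.64 m/s, rpm = 10876 → n = rpm/60 = 181.266667 rev/s
target J* = 0.7599; solve J* = V/(n·D) for n: n = V/(J*·D) = 67.64/(0.7599 × 0.482) = 184.671602 rev/s
rpm = 60·n = 11080.296108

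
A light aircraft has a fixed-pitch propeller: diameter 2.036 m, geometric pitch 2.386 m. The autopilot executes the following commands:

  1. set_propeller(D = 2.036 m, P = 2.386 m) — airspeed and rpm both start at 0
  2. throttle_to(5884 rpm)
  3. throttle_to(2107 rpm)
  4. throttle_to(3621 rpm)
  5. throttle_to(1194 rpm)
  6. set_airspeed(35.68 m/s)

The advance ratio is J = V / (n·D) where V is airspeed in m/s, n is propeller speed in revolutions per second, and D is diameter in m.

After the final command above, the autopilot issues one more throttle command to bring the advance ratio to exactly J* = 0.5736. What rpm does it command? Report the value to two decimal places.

rpm = 1833.11

set_propeller: D = 2.036 m, P = 2.386 m (p = P/D = 1.171906); state ← (V=0, rpm=0)
throttle_to(5884): rpm ← 5884
throttle_to(2107): rpm ← 2107
throttle_to(3621): rpm ← 3621
throttle_to(1194): rpm ← 1194
set_airspeed(35.68): V ← 35.68 m/s
final state: V = 35.68 m/s, rpm = 1194 → n = rpm/60 = 19.900000 rev/s
target J* = 0.5736; solve J* = V/(n·D) for n: n = V/(J*·D) = 35.68/(0.5736 × 2.036) = 30.551879 rev/s
rpm = 60·n = 1833.112757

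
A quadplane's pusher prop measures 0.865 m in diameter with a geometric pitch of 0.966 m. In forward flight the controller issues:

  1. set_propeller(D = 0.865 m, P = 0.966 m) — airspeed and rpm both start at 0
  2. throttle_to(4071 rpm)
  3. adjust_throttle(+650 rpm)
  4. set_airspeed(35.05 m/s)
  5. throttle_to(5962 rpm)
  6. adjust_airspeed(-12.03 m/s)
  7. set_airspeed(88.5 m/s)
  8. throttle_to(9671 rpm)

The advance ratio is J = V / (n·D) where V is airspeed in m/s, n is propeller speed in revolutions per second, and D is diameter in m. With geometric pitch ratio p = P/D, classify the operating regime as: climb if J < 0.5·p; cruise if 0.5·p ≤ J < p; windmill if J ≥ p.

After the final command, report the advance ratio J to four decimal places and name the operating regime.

J = 0.6348, regime = cruise

set_propeller: D = 0.865 m, P = 0.966 m (p = P/D = 1.116763); state ← (V=0, rpm=0)
throttle_to(4071): rpm ← 4071
adjust_throttle(+650): rpm ← 4071 +650 = 4721
set_airspeed(35.05): V ← 35.05 m/s
throttle_to(5962): rpm ← 5962
adjust_airspeed(-12.03): V ← 35.05 -12.03 = 23.02 m/s
set_airspeed(88.5): V ← 88.5 m/s
throttle_to(9671): rpm ← 9671
final state: V = 88.5 m/s, rpm = 9671 → n = rpm/60 = 161.183333 rev/s
J = V / (n·D) = 88.5 / (161.183333 × 0.865) = 0.634756
regime bands: climb J<0.5584 | cruise [0.5584, 1.1168) | windmill J≥1.1168
J = 0.6348 → cruise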